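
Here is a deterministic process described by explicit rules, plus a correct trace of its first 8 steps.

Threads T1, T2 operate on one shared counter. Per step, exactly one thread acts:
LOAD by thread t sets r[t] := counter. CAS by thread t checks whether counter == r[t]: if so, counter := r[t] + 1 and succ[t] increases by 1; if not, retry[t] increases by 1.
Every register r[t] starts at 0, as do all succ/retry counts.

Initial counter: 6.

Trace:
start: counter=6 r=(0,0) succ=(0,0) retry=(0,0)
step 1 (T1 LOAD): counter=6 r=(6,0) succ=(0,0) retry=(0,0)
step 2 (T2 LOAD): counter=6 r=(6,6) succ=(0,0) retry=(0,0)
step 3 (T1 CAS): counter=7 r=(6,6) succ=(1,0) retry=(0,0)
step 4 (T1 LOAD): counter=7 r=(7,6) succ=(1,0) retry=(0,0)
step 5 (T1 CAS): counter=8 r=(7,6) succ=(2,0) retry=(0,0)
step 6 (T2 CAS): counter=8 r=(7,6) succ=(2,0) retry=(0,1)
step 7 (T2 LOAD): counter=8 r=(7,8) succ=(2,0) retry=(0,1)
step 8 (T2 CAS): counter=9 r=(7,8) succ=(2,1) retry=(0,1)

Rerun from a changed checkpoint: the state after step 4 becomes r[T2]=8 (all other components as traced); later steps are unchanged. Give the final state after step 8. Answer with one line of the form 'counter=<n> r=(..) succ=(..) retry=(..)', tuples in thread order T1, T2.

state after step 4 := counter=7 r=(7,8) succ=(1,0) retry=(0,0)
step 5 (T1 CAS): counter=8 r=(7,8) succ=(2,0) retry=(0,0)
step 6 (T2 CAS): counter=9 r=(7,8) succ=(2,1) retry=(0,0)
step 7 (T2 LOAD): counter=9 r=(7,9) succ=(2,1) retry=(0,0)
step 8 (T2 CAS): counter=10 r=(7,9) succ=(2,2) retry=(0,0)

counter=10 r=(7,9) succ=(2,2) retry=(0,0)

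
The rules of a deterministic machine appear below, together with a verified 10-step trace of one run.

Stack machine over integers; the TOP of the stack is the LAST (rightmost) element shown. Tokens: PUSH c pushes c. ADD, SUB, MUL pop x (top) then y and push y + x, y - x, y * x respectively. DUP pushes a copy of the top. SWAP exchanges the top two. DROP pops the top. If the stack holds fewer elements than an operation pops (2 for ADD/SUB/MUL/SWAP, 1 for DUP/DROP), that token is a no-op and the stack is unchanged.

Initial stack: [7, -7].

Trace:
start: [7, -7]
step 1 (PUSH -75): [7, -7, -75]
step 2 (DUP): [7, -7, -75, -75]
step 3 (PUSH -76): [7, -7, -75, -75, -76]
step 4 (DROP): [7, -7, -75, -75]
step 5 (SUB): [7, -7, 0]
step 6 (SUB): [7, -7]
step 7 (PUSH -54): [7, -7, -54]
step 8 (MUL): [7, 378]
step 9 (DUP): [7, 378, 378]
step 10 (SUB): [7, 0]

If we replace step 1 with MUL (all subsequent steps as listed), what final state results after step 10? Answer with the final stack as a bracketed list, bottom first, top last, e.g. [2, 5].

(re-executing from step 1 with the substitution; state before step 1: [7, -7])
step 1 (MUL): [-49]
step 2 (DUP): [-49, -49]
step 3 (PUSH -76): [-49, -49, -76]
step 4 (DROP): [-49, -49]
step 5 (SUB): [0]
step 6 (SUB): [0]
step 7 (PUSH -54): [0, -54]
step 8 (MUL): [0]
step 9 (DUP): [0, 0]
step 10 (SUB): [0]

[0]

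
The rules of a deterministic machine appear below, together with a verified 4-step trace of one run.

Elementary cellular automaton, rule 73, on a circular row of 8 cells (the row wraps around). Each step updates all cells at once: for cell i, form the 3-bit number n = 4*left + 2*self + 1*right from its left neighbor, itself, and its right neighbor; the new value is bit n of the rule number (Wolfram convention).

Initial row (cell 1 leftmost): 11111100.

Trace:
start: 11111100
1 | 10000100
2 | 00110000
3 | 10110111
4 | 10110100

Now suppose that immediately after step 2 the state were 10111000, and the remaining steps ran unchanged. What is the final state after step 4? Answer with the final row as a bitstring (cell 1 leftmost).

state after step 2 := 10111000
3 | 00101010
4 | 10000000

10000000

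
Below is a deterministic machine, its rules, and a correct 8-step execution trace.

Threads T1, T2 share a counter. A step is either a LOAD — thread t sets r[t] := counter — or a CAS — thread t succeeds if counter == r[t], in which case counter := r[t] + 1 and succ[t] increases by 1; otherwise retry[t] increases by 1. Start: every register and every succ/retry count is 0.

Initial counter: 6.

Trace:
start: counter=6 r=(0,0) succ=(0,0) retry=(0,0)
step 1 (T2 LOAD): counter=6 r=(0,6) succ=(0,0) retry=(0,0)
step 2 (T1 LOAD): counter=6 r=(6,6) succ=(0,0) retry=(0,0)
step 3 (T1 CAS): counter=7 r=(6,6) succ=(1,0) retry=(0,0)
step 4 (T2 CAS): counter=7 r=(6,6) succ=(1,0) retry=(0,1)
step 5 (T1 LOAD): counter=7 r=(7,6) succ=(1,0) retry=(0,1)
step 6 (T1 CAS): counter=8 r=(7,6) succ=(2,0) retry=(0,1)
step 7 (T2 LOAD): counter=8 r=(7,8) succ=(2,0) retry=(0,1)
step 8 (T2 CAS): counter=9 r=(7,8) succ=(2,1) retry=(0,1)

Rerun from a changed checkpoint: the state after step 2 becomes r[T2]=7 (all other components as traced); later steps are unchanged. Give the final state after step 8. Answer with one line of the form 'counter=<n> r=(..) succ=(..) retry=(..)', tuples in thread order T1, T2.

state after step 2 := counter=6 r=(6,7) succ=(0,0) retry=(0,0)
step 3 (T1 CAS): counter=7 r=(6,7) succ=(1,0) retry=(0,0)
step 4 (T2 CAS): counter=8 r=(6,7) succ=(1,1) retry=(0,0)
step 5 (T1 LOAD): counter=8 r=(8,7) succ=(1,1) retry=(0,0)
step 6 (T1 CAS): counter=9 r=(8,7) succ=(2,1) retry=(0,0)
step 7 (T2 LOAD): counter=9 r=(8,9) succ=(2,1) retry=(0,0)
step 8 (T2 CAS): counter=10 r=(8,9) succ=(2,2) retry=(0,0)

counter=10 r=(8,9) succ=(2,2) retry=(0,0)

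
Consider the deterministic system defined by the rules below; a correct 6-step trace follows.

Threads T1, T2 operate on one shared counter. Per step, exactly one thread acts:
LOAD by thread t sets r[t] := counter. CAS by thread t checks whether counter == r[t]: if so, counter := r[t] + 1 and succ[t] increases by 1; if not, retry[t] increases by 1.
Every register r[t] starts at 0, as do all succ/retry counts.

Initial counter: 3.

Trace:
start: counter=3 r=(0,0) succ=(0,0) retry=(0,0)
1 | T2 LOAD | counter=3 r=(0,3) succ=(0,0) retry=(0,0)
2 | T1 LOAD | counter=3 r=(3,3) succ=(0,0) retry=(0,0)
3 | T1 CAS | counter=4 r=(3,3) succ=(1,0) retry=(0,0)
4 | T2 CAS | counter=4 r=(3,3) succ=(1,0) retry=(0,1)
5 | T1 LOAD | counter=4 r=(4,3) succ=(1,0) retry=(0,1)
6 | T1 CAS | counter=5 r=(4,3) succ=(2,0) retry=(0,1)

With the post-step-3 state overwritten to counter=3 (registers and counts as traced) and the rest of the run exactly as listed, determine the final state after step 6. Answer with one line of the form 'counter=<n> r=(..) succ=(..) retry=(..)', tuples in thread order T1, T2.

state after step 3 := counter=3 r=(3,3) succ=(1,0) retry=(0,0)
4 | T2 CAS | counter=4 r=(3,3) succ=(1,1) retry=(0,0)
5 | T1 LOAD | counter=4 r=(4,3) succ=(1,1) retry=(0,0)
6 | T1 CAS | counter=5 r=(4,3) succ=(2,1) retry=(0,0)

counter=5 r=(4,3) succ=(2,1) retry=(0,0)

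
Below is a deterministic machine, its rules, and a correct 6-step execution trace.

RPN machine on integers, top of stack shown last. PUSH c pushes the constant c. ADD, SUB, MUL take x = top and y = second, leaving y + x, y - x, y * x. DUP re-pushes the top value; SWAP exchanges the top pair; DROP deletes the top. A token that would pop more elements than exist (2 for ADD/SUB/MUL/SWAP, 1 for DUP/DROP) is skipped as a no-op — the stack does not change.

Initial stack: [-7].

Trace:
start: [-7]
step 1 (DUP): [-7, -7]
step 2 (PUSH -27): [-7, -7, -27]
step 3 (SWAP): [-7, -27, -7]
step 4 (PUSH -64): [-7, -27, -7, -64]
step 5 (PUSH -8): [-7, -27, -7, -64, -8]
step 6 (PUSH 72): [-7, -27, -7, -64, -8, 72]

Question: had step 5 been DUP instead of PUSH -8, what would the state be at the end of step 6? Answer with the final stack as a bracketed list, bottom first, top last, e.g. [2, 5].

(re-executing from step 5 with the substitution; state before step 5: [-7, -27, -7, -64])
step 5 (DUP): [-7, -27, -7, -64, -64]
step 6 (PUSH 72): [-7, -27, -7, -64, -64, 72]

[-7, -27, -7, -64, -64, 72]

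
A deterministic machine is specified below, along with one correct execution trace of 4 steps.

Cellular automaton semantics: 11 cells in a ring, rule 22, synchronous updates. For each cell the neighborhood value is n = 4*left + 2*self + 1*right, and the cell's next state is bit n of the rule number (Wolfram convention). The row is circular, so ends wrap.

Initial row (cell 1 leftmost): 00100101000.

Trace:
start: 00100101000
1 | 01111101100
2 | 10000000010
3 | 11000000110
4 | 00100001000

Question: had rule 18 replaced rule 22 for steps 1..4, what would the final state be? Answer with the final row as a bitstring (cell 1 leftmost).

(re-executing steps 1..4 under rule 18; state before step 1: 00100101000)
1 | 01011000100
2 | 10000101010
3 | 01001000000
4 | 10110100000

10110100000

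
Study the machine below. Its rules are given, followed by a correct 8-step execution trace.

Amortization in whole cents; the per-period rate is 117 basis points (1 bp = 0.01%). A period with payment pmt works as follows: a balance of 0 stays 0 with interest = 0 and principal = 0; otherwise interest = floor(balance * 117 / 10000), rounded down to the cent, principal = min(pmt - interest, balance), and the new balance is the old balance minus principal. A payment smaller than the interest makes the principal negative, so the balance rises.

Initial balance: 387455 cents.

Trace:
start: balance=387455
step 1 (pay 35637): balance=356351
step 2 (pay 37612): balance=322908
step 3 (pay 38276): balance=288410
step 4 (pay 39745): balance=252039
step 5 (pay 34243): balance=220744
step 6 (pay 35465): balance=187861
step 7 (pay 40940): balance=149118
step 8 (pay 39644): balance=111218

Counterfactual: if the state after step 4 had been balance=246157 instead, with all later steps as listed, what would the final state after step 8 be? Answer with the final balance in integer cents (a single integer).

105058

state after step 4 := balance=246157
step 5 (pay 34243): balance=214794
step 6 (pay 35465): balance=181842
step 7 (pay 40940): balance=143029
step 8 (pay 39644): balance=105058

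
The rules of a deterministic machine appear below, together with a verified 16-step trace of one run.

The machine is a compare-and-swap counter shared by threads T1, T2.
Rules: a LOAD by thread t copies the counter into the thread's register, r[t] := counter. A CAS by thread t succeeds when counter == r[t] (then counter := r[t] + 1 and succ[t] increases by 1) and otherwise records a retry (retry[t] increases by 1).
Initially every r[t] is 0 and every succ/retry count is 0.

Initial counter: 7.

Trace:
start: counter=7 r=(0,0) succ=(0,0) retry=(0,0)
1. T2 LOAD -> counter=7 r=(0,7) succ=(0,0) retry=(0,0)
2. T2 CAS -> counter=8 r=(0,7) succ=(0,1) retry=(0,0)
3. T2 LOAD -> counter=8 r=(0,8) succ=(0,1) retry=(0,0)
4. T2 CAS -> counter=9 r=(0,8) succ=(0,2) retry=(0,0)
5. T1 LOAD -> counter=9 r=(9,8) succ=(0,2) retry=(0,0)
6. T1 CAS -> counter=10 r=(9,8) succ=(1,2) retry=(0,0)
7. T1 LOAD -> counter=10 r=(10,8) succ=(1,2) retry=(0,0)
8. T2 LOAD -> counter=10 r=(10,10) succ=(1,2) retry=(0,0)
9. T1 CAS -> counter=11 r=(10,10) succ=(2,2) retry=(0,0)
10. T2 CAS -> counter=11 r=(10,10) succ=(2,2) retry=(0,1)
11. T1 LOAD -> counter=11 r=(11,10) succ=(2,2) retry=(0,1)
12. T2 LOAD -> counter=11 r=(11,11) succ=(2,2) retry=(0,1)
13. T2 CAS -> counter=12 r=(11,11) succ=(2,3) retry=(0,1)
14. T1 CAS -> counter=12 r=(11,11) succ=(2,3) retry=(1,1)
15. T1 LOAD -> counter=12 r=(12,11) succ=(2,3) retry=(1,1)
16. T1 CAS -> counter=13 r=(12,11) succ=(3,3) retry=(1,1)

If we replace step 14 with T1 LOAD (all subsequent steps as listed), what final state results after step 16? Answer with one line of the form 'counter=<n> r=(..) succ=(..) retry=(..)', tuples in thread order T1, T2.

(re-executing from step 14 with the substitution; state before step 14: counter=12 r=(11,11) succ=(2,3) retry=(0,1))
14. T1 LOAD -> counter=12 r=(12,11) succ=(2,3) retry=(0,1)
15. T1 LOAD -> counter=12 r=(12,11) succ=(2,3) retry=(0,1)
16. T1 CAS -> counter=13 r=(12,11) succ=(3,3) retry=(0,1)

counter=13 r=(12,11) succ=(3,3) retry=(0,1)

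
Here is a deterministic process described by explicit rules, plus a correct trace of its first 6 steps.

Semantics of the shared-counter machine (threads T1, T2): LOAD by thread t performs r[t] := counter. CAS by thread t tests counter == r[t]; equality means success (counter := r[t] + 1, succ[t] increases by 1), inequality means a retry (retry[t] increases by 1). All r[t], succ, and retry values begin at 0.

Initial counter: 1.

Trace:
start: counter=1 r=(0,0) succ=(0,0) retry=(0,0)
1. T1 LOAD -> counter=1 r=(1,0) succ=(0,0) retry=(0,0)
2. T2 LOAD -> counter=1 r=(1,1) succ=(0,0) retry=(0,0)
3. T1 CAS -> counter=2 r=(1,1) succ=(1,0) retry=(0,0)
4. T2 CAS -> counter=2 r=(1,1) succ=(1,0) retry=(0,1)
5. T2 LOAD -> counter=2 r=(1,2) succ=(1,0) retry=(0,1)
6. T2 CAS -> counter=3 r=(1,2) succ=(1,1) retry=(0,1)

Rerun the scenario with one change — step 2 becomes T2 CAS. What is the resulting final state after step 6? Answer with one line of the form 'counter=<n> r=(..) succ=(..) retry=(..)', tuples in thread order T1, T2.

(re-executing from step 2 with the substitution; state before step 2: counter=1 r=(1,0) succ=(0,0) retry=(0,0))
2. T2 CAS -> counter=1 r=(1,0) succ=(0,0) retry=(0,1)
3. T1 CAS -> counter=2 r=(1,0) succ=(1,0) retry=(0,1)
4. T2 CAS -> counter=2 r=(1,0) succ=(1,0) retry=(0,2)
5. T2 LOAD -> counter=2 r=(1,2) succ=(1,0) retry=(0,2)
6. T2 CAS -> counter=3 r=(1,2) succ=(1,1) retry=(0,2)

counter=3 r=(1,2) succ=(1,1) retry=(0,2)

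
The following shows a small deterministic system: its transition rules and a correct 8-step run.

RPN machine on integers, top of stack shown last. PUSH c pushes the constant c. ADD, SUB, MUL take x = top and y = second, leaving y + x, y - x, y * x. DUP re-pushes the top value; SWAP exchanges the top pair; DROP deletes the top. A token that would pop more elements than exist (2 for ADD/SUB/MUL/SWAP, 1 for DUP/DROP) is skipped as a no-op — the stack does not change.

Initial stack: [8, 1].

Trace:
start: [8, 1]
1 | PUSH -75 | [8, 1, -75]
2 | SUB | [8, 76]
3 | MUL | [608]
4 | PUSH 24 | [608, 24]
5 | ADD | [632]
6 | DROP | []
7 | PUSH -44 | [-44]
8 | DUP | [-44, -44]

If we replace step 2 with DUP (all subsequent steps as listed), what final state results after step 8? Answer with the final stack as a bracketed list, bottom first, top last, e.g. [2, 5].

[8, 1, -44, -44]

(re-executing from step 2 with the substitution; state before step 2: [8, 1, -75])
2 | DUP | [8, 1, -75, -75]
3 | MUL | [8, 1, 5625]
4 | PUSH 24 | [8, 1, 5625, 24]
5 | ADD | [8, 1, 5649]
6 | DROP | [8, 1]
7 | PUSH -44 | [8, 1, -44]
8 | DUP | [8, 1, -44, -44]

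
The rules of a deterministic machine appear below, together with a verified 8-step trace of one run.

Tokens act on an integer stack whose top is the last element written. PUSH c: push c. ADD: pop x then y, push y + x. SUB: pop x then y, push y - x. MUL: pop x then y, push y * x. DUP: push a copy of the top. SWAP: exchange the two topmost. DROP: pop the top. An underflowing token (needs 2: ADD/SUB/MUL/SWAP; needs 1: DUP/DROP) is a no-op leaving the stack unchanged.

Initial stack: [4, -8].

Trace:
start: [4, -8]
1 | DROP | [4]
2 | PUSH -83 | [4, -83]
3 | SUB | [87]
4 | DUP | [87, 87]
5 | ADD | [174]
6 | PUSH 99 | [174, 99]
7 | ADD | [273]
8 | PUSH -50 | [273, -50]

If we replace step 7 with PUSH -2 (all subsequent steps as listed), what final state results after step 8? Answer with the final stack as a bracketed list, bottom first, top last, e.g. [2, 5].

[174, 99, -2, -50]

(re-executing from step 7 with the substitution; state before step 7: [174, 99])
7 | PUSH -2 | [174, 99, -2]
8 | PUSH -50 | [174, 99, -2, -50]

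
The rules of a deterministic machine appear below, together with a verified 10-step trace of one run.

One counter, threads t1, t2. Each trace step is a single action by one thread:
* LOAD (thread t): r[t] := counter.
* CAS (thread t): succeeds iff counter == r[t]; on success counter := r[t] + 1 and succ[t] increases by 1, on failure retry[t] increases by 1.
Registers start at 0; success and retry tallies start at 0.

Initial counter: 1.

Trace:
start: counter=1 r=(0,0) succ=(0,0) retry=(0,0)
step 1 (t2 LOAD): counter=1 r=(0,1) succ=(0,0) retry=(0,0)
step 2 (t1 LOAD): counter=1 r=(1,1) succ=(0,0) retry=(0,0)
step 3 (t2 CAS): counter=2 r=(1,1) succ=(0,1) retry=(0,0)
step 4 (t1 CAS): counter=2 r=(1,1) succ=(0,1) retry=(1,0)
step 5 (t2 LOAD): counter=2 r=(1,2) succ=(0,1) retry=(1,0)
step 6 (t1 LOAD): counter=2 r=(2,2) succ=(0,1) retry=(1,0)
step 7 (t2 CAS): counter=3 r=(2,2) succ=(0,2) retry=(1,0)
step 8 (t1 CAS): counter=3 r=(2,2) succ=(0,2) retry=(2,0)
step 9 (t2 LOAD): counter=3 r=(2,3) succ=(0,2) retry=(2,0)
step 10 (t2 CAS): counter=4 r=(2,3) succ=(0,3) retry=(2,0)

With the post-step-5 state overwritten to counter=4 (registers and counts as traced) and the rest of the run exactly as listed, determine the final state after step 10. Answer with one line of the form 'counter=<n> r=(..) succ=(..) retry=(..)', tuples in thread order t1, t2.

counter=6 r=(4,5) succ=(1,2) retry=(1,1)

state after step 5 := counter=4 r=(1,2) succ=(0,1) retry=(1,0)
step 6 (t1 LOAD): counter=4 r=(4,2) succ=(0,1) retry=(1,0)
step 7 (t2 CAS): counter=4 r=(4,2) succ=(0,1) retry=(1,1)
step 8 (t1 CAS): counter=5 r=(4,2) succ=(1,1) retry=(1,1)
step 9 (t2 LOAD): counter=5 r=(4,5) succ=(1,1) retry=(1,1)
step 10 (t2 CAS): counter=6 r=(4,5) succ=(1,2) retry=(1,1)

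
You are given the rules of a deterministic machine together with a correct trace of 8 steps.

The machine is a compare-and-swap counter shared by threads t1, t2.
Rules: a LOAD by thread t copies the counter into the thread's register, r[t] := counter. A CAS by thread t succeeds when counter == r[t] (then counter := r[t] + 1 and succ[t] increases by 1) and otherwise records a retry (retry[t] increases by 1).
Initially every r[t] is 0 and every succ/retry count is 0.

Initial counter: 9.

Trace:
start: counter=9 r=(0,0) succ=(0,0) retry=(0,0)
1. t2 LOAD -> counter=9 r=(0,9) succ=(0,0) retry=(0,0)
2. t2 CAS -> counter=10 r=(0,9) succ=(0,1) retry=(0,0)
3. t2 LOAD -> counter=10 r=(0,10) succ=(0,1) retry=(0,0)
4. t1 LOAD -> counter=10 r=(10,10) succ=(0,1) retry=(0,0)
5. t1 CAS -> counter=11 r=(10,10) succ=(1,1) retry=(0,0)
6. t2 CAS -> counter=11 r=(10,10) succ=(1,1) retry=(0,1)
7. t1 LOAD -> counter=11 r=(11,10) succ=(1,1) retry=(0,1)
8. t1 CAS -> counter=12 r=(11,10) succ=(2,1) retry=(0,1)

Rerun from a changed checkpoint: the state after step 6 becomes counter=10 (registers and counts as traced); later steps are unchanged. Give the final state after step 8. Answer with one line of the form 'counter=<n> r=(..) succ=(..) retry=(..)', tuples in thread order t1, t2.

counter=11 r=(10,10) succ=(2,1) retry=(0,1)

state after step 6 := counter=10 r=(10,10) succ=(1,1) retry=(0,1)
7. t1 LOAD -> counter=10 r=(10,10) succ=(1,1) retry=(0,1)
8. t1 CAS -> counter=11 r=(10,10) succ=(2,1) retry=(0,1)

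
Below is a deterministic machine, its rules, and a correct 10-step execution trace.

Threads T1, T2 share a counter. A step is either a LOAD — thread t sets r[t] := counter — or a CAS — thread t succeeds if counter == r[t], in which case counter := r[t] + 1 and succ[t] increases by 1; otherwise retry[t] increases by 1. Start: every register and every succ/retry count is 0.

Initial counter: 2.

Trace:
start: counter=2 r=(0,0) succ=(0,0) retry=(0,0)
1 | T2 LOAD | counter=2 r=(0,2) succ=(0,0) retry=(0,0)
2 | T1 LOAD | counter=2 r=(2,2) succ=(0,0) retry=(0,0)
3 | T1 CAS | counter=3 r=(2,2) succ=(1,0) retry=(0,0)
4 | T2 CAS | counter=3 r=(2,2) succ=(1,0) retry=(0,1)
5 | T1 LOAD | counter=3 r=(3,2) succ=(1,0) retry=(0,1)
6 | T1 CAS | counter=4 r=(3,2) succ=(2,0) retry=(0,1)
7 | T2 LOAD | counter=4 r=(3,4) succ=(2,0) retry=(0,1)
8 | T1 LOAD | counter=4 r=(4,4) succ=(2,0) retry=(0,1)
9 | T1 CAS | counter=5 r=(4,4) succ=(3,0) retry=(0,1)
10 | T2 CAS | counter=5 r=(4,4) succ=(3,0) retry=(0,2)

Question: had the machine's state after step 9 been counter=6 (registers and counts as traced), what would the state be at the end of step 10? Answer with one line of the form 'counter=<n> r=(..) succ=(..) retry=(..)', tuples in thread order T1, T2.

state after step 9 := counter=6 r=(4,4) succ=(3,0) retry=(0,1)
10 | T2 CAS | counter=6 r=(4,4) succ=(3,0) retry=(0,2)

counter=6 r=(4,4) succ=(3,0) retry=(0,2)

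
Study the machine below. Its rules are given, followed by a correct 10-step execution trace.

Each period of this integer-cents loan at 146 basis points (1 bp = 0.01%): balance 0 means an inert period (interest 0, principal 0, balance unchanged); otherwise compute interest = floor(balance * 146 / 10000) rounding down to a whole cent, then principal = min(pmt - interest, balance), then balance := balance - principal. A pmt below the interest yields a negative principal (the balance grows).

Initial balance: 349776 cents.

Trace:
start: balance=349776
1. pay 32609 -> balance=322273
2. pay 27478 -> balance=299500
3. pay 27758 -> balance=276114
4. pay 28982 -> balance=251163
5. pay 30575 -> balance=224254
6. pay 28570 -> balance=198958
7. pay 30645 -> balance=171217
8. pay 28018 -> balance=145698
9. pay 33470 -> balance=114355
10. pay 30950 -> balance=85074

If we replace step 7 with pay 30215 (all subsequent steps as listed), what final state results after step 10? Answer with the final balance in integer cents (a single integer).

85524

(re-executing from step 7 with the substitution; state before step 7: balance=198958)
7. pay 30215 -> balance=171647
8. pay 28018 -> balance=146135
9. pay 33470 -> balance=114798
10. pay 30950 -> balance=85524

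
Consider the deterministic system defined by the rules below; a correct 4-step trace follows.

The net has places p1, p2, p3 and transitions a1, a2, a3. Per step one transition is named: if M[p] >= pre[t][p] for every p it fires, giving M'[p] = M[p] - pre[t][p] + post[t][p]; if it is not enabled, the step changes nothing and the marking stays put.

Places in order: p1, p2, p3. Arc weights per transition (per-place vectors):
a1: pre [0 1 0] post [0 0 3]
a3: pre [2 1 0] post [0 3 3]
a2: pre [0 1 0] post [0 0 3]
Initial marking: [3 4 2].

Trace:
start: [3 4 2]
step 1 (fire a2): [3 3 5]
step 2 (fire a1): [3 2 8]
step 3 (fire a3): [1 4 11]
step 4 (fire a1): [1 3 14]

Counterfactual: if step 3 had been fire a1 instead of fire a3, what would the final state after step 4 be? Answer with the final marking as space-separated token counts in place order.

(re-executing from step 3 with the substitution; state before step 3: [3 2 8])
step 3 (fire a1): [3 1 11]
step 4 (fire a1): [3 0 14]

3 0 14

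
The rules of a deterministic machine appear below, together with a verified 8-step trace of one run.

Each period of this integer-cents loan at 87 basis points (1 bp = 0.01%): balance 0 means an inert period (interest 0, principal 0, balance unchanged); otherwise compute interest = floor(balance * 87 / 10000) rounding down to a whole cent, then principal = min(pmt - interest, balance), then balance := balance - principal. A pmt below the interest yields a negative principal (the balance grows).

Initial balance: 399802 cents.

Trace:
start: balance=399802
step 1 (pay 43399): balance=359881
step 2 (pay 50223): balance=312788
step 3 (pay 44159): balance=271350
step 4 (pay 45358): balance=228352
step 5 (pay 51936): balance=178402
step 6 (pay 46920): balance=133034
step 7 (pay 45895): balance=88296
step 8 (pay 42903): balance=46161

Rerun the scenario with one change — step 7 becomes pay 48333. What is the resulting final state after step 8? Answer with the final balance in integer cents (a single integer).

43701

(re-executing from step 7 with the substitution; state before step 7: balance=133034)
step 7 (pay 48333): balance=85858
step 8 (pay 42903): balance=43701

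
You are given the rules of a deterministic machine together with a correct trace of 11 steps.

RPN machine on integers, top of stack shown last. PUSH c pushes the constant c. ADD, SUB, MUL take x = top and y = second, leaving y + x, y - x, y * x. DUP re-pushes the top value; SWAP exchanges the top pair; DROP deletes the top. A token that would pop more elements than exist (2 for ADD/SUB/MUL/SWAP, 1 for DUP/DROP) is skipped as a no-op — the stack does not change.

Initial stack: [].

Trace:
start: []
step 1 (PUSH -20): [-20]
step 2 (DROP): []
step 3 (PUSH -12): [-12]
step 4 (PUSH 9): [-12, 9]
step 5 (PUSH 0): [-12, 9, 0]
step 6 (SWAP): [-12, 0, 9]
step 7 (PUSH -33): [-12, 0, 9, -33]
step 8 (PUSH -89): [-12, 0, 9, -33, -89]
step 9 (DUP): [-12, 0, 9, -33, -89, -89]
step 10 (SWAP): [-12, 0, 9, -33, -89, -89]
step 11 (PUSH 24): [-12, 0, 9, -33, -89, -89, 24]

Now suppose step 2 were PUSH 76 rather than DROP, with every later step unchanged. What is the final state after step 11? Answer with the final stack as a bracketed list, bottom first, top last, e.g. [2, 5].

[-20, 76, -12, 0, 9, -33, -89, -89, 24]

(re-executing from step 2 with the substitution; state before step 2: [-20])
step 2 (PUSH 76): [-20, 76]
step 3 (PUSH -12): [-20, 76, -12]
step 4 (PUSH 9): [-20, 76, -12, 9]
step 5 (PUSH 0): [-20, 76, -12, 9, 0]
step 6 (SWAP): [-20, 76, -12, 0, 9]
step 7 (PUSH -33): [-20, 76, -12, 0, 9, -33]
step 8 (PUSH -89): [-20, 76, -12, 0, 9, -33, -89]
step 9 (DUP): [-20, 76, -12, 0, 9, -33, -89, -89]
step 10 (SWAP): [-20, 76, -12, 0, 9, -33, -89, -89]
step 11 (PUSH 24): [-20, 76, -12, 0, 9, -33, -89, -89, 24]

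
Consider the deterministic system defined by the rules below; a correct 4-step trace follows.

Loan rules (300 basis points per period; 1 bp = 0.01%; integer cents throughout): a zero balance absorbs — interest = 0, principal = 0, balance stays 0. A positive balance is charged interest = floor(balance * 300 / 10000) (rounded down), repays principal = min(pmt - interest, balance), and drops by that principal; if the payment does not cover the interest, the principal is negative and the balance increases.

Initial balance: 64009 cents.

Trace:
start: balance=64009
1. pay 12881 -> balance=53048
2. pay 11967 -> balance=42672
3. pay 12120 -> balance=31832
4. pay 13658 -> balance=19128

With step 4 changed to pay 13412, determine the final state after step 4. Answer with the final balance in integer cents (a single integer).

(re-executing from step 4 with the substitution; state before step 4: balance=31832)
4. pay 13412 -> balance=19374

19374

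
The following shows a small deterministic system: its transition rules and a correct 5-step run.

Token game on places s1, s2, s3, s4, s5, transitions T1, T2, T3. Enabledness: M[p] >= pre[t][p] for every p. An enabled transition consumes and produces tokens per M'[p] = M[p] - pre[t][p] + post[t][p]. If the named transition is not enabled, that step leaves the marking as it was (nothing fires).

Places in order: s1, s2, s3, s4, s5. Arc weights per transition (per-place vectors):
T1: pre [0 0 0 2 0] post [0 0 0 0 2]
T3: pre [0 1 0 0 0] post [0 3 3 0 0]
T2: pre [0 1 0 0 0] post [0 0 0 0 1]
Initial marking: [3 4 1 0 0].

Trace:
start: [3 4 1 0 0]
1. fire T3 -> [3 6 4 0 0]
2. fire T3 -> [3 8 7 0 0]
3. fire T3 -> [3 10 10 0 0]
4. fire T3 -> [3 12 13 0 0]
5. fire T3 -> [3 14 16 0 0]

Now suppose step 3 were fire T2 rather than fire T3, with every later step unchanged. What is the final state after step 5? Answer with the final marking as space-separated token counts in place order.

(re-executing from step 3 with the substitution; state before step 3: [3 8 7 0 0])
3. fire T2 -> [3 7 7 0 1]
4. fire T3 -> [3 9 10 0 1]
5. fire T3 -> [3 11 13 0 1]

3 11 13 0 1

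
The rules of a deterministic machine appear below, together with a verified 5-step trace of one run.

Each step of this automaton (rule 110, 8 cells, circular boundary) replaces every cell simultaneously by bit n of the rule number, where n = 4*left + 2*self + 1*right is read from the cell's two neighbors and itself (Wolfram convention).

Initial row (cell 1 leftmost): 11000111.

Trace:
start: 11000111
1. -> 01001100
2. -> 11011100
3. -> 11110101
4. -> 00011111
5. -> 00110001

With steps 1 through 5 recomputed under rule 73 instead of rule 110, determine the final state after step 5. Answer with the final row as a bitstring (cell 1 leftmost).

00010000

(re-executing steps 1..5 under rule 73; state before step 1: 11000111)
1. -> 01010100
2. -> 00000001
3. -> 01111100
4. -> 01000101
5. -> 00010000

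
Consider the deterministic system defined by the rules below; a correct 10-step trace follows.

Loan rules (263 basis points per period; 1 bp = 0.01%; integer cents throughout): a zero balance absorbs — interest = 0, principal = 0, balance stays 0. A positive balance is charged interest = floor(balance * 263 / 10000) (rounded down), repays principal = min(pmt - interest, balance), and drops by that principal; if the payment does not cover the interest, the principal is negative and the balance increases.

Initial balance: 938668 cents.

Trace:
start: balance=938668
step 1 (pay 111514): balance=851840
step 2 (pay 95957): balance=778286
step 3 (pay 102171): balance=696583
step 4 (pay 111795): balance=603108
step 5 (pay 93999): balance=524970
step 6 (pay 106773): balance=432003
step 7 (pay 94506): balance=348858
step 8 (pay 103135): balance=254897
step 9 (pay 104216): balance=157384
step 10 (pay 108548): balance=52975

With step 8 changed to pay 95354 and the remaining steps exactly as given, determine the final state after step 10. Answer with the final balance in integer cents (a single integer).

61171

(re-executing from step 8 with the substitution; state before step 8: balance=348858)
step 8 (pay 95354): balance=262678
step 9 (pay 104216): balance=165370
step 10 (pay 108548): balance=61171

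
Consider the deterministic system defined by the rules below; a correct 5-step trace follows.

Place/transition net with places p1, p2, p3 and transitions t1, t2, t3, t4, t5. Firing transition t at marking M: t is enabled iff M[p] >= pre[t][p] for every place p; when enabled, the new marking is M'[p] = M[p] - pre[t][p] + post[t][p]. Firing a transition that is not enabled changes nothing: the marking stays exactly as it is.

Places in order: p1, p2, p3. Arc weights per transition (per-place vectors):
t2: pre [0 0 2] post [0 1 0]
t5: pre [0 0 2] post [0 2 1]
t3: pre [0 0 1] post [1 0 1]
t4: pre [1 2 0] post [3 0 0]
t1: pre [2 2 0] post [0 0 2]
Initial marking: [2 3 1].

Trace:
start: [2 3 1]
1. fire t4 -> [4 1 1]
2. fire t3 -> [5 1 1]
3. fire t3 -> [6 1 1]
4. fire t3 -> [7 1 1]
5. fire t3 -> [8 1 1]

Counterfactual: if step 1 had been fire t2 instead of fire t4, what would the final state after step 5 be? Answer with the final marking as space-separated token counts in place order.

(re-executing from step 1 with the substitution; state before step 1: [2 3 1])
1. fire t2 -> [2 3 1]
2. fire t3 -> [3 3 1]
3. fire t3 -> [4 3 1]
4. fire t3 -> [5 3 1]
5. fire t3 -> [6 3 1]

6 3 1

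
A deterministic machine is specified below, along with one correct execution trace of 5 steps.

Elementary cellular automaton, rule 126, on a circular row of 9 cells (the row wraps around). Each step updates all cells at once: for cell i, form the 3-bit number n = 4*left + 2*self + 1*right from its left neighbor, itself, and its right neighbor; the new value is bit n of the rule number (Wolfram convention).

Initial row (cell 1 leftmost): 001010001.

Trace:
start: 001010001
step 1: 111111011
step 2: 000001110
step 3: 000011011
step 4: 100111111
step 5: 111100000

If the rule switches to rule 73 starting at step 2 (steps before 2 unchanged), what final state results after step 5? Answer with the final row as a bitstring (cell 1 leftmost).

000001010

(re-executing steps 2..5 under rule 73; state before step 2: 111111011)
step 2: 000001010
step 3: 111100000
step 4: 100101110
step 5: 000001010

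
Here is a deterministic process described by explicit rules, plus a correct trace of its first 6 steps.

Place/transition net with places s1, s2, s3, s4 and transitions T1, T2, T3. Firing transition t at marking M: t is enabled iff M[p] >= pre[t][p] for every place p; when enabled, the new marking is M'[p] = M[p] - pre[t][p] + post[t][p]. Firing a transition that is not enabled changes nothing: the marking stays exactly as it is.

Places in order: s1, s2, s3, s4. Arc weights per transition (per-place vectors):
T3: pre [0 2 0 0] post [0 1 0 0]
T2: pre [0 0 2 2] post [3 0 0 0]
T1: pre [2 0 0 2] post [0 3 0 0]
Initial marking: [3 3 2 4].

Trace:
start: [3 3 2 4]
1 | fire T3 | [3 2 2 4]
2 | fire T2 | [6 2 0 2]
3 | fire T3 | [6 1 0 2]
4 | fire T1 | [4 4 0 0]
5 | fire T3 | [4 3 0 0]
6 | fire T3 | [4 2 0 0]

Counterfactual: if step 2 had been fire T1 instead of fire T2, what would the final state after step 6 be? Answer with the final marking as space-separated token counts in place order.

1 2 2 2

(re-executing from step 2 with the substitution; state before step 2: [3 2 2 4])
2 | fire T1 | [1 5 2 2]
3 | fire T3 | [1 4 2 2]
4 | fire T1 | [1 4 2 2]
5 | fire T3 | [1 3 2 2]
6 | fire T3 | [1 2 2 2]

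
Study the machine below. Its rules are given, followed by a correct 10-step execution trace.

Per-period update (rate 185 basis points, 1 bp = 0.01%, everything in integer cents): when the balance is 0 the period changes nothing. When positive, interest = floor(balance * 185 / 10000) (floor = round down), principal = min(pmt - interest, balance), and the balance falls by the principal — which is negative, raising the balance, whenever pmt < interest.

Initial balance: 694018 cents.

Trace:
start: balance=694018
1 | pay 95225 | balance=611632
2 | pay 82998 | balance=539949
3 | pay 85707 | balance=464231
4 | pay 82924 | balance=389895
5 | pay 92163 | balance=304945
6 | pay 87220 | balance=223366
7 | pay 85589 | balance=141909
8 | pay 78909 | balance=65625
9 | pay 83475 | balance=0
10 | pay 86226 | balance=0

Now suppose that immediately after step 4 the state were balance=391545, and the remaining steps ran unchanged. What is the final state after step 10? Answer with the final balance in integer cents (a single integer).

0

state after step 4 := balance=391545
5 | pay 92163 | balance=306625
6 | pay 87220 | balance=225077
7 | pay 85589 | balance=143651
8 | pay 78909 | balance=67399
9 | pay 83475 | balance=0
10 | pay 86226 | balance=0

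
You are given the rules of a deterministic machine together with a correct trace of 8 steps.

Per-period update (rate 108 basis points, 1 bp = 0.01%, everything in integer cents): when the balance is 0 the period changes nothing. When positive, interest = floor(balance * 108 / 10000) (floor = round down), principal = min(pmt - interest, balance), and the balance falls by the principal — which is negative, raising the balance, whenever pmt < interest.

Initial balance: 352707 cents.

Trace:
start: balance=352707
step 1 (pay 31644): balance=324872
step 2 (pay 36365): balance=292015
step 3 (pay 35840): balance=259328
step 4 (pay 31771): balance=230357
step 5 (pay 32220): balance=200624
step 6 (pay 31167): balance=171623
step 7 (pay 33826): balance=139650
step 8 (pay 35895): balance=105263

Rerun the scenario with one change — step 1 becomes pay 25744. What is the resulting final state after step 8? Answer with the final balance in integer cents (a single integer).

(re-executing from step 1 with the substitution; state before step 1: balance=352707)
step 1 (pay 25744): balance=330772
step 2 (pay 36365): balance=297979
step 3 (pay 35840): balance=265357
step 4 (pay 31771): balance=236451
step 5 (pay 32220): balance=206784
step 6 (pay 31167): balance=177850
step 7 (pay 33826): balance=145944
step 8 (pay 35895): balance=111625

111625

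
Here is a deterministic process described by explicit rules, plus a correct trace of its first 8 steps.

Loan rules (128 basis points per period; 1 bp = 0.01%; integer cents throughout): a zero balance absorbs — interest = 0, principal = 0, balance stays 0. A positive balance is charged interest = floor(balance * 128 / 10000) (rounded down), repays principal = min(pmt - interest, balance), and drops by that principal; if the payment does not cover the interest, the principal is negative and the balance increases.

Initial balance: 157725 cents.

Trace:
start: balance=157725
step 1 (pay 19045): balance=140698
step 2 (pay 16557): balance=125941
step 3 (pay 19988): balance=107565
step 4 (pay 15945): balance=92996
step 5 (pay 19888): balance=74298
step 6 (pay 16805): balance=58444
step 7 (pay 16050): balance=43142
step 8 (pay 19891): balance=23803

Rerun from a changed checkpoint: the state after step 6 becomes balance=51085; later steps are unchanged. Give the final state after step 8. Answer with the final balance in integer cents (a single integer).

16253

state after step 6 := balance=51085
step 7 (pay 16050): balance=35688
step 8 (pay 19891): balance=16253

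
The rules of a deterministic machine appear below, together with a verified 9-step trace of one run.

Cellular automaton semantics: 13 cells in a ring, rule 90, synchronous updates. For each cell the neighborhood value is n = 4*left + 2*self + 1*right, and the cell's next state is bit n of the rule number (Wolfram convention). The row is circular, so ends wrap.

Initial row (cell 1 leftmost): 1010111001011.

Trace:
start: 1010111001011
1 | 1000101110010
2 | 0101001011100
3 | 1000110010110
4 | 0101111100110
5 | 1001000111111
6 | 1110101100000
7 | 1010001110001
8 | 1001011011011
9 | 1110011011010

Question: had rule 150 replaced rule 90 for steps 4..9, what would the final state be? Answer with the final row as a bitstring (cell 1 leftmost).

(re-executing steps 4..9 under rule 150; state before step 4: 1000110010110)
4 | 1101001110000
5 | 0001110101001
6 | 1010100101111
7 | 0010111100111
8 | 1110011011010
9 | 0101100000010

0101100000010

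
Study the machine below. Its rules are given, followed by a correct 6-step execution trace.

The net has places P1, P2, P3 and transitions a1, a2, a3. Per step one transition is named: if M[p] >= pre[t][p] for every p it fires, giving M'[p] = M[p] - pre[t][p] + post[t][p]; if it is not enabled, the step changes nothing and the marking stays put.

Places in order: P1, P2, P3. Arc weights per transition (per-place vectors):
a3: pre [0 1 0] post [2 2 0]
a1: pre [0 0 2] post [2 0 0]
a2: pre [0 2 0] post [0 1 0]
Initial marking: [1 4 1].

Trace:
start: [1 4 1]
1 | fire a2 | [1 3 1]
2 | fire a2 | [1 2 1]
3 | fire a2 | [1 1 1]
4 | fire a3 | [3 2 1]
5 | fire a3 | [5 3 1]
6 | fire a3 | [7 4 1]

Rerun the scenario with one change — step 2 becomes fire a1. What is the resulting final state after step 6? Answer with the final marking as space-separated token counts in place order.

(re-executing from step 2 with the substitution; state before step 2: [1 3 1])
2 | fire a1 | [1 3 1]
3 | fire a2 | [1 2 1]
4 | fire a3 | [3 3 1]
5 | fire a3 | [5 4 1]
6 | fire a3 | [7 5 1]

7 5 1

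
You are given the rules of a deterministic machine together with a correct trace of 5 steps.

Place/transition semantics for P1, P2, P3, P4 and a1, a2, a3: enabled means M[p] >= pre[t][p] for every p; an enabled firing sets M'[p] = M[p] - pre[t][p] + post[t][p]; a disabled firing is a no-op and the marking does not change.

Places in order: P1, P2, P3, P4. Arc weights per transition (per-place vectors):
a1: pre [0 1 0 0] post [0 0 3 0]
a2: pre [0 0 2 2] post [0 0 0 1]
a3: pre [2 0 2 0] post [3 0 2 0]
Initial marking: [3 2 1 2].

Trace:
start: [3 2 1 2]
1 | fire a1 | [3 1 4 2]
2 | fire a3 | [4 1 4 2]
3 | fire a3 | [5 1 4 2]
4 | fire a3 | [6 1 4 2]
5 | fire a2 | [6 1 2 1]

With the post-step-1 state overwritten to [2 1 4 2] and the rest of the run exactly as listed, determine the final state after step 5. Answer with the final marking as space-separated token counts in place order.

state after step 1 := [2 1 4 2]
2 | fire a3 | [3 1 4 2]
3 | fire a3 | [4 1 4 2]
4 | fire a3 | [5 1 4 2]
5 | fire a2 | [5 1 2 1]

5 1 2 1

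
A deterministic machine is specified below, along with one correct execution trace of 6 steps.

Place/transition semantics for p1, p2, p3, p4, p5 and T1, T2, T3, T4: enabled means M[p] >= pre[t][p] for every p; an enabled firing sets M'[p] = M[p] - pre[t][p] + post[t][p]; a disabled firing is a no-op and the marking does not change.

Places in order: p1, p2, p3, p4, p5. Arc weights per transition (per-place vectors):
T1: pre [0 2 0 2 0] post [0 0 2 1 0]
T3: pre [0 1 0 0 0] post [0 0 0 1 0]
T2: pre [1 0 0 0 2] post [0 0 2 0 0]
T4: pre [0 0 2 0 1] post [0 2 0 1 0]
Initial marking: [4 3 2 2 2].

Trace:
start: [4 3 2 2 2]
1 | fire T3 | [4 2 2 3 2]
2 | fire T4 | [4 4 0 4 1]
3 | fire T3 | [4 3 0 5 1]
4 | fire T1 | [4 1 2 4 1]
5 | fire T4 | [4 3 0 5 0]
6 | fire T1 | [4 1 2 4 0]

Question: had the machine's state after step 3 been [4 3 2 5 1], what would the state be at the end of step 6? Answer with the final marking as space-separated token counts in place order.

state after step 3 := [4 3 2 5 1]
4 | fire T1 | [4 1 4 4 1]
5 | fire T4 | [4 3 2 5 0]
6 | fire T1 | [4 1 4 4 0]

4 1 4 4 0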